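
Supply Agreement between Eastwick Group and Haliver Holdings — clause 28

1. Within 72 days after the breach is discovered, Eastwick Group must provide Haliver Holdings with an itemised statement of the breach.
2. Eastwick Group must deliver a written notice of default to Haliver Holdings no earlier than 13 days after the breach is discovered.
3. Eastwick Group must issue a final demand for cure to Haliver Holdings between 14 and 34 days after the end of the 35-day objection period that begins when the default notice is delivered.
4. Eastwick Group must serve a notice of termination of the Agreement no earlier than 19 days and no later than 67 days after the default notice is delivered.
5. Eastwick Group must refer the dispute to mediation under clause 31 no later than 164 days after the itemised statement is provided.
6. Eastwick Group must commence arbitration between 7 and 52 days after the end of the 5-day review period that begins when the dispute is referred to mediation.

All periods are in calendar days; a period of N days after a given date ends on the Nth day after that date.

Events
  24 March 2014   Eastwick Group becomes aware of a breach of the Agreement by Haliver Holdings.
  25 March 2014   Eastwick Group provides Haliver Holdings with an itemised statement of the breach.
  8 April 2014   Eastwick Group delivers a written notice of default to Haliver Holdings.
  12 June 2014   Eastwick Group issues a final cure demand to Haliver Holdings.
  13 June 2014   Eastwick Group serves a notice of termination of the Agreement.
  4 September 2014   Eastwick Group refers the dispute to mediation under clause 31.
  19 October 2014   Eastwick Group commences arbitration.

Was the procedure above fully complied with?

(1) due by 24 March 2014 + 72 days = 4 June 2014; 25 March 2014 is within that limit.
(2) permitted from 24 March 2014 + 13 days = 6 April 2014 onward; 8 April 2014 is on or after that date.
(3) the permitted window runs from 13 May 2014 + 14 = 27 May 2014 to 13 May 2014 + 34 = 16 June 2014; done 12 June 2014, which is between those dates.
(4) the permitted window runs from 8 April 2014 + 19 = 27 April 2014 to 8 April 2014 + 67 = 14 June 2014; 13 June 2014 falls inside that range.
(5) due by 25 March 2014 + 164 days = 5 September 2014; completed 4 September 2014, before the deadline.
(6) the permitted window runs from 9 September 2014 + 7 = 16 September 2014 to 9 September 2014 + 52 = 31 October 2014; 19 October 2014 falls inside that range.

Yes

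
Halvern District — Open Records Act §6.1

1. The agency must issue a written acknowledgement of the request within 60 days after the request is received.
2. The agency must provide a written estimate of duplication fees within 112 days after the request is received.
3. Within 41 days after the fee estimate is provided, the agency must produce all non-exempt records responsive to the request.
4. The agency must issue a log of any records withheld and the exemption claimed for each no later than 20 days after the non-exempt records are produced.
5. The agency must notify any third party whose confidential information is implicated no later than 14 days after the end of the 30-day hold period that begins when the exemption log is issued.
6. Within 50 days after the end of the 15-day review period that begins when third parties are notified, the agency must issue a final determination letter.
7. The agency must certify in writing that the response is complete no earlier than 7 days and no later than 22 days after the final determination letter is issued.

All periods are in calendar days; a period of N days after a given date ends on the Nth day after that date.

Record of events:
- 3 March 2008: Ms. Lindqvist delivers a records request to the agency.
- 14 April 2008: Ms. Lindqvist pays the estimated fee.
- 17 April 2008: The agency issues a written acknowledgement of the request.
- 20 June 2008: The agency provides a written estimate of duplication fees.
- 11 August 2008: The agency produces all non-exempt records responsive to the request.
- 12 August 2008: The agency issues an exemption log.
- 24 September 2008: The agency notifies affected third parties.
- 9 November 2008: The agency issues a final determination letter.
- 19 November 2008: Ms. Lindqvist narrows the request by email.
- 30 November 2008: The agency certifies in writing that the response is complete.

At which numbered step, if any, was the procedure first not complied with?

Step 1: 60 days after 3 March 2008 (when the request is received) is 2 May 2008; 17 April 2008 is within that limit.
Step 2: 112 days after 3 March 2008 (when the request is received) is 23 June 2008; completed 20 June 2008, before the deadline.
Step 3: 41 days after 20 June 2008 (when the fee estimate is provided) is 31 July 2008; not done until 11 August 2008, 11 days after the deadline.
Later steps need not be reached.

Step 3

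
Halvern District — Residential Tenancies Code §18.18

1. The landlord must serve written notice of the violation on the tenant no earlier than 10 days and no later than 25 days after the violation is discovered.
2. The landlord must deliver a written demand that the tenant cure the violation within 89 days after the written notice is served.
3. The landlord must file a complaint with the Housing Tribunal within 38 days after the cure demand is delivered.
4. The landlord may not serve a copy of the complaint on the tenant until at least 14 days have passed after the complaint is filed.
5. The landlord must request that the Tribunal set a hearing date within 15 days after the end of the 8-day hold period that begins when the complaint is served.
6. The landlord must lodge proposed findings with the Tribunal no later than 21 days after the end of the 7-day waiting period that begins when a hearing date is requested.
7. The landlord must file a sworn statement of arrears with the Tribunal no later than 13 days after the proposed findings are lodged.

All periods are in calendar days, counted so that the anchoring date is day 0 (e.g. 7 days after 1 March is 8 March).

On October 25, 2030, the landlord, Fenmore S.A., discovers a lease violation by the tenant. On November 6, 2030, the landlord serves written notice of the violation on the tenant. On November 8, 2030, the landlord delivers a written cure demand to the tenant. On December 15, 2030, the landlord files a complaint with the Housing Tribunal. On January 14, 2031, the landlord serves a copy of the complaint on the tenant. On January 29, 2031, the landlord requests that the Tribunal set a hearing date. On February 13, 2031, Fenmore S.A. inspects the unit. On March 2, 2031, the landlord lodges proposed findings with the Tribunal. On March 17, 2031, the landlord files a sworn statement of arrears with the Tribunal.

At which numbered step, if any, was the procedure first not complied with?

Step 1 — 10 and 25 days from October 25, 2030 (when the violation is discovered) are November 4, 2030 and November 19, 2030 respectively; November 6, 2030 falls inside that range.
Step 2 — counting 89 days from November 6, 2030 (when the written notice is served) gives a deadline of February 3, 2031; completed November 8, 2030, before the deadline.
Step 3 — counting 38 days from November 8, 2030 (when the cure demand is delivered) gives a deadline of December 16, 2030; done December 15, 2030 — timely.
Step 4 — must wait 14 days from December 15, 2030 (when the complaint is filed), so not before December 29, 2030; done January 14, 2031 — permitted.
Step 5 — counting 15 days from January 22, 2031 (end of the 8-day hold period, which began when the complaint is served on January 14, 2031) gives a deadline of February 6, 2031; January 29, 2031 is within that limit.
Step 6 — counting 21 days from February 5, 2031 (end of the 7-day waiting period, which began when a hearing date is requested on January 29, 2031) gives a deadline of February 26, 2031; done March 2, 2031 — 4 days late.
The analysis stops there.

Step 6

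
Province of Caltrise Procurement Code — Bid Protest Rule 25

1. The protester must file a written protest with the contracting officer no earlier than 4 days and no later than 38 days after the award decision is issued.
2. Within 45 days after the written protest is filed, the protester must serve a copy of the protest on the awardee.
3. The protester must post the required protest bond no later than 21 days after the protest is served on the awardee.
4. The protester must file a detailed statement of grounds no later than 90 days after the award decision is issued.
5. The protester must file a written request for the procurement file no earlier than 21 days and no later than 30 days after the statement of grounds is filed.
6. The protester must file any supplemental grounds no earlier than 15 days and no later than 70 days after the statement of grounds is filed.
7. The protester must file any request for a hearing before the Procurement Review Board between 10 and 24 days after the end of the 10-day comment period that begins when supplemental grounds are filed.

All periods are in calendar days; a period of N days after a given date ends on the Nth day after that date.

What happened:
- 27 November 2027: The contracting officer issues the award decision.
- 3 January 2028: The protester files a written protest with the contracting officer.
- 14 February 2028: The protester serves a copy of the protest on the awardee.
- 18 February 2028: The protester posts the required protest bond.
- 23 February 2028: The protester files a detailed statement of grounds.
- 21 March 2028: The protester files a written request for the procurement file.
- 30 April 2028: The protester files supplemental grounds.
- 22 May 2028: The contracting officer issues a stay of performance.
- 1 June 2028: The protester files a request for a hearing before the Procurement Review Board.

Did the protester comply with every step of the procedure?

Yes

Step 1: the window is 4–38 days after 27 November 2027 (when the award decision is issued), so 1 December 2027 through 4 January 2028; 3 January 2028 falls inside that range.
Step 2: 45 days after 3 January 2028 (when the written protest is filed) is 17 February 2028; completed 14 February 2028, before the deadline.
Step 3: 21 days after 14 February 2028 (when the protest is served on the awardee) is 6 March 2028; 18 February 2028 is within that limit.
Step 4: 90 days after 27 November 2027 (when the award decision is issued) is 25 February 2028; 23 February 2028 is within that limit.
Step 5: the window is 21–30 days after 23 February 2028 (when the statement of grounds is filed), so 15 March 2028 through 24 March 2028; 21 March 2028 falls inside that range.
Step 6: the window is 15–70 days after 23 February 2028 (when the statement of grounds is filed), so 9 March 2028 through 3 May 2028; 30 April 2028 falls inside that range.
Step 7: the window is 10–24 days after 10 May 2028 (end of the 10-day comment period, which began when supplemental grounds are filed on 30 April 2028), so 20 May 2028 through 3 June 2028; done 1 June 2028, which is between those dates.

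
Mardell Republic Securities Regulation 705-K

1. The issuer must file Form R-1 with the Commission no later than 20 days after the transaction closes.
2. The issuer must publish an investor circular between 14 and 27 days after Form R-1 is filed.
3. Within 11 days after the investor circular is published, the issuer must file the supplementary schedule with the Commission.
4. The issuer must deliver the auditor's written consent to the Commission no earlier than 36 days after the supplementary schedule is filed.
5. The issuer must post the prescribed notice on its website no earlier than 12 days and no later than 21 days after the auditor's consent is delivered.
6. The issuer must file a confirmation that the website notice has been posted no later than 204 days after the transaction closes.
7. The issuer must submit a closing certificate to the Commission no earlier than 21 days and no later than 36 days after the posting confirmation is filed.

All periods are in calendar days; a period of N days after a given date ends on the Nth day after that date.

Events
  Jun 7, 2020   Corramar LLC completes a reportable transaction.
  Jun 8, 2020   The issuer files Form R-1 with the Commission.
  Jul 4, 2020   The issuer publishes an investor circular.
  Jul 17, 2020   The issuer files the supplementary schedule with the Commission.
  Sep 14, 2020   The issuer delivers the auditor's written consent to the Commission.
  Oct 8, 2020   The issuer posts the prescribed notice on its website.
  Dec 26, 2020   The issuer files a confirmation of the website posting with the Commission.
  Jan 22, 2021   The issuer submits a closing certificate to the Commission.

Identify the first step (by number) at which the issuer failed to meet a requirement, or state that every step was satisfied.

Step 3

Step 1: 20 days after Jun 7, 2020 (when the transaction closes) is Jun 27, 2020; completed Jun 8, 2020, before the deadline.
Step 2: the window is 14–27 days after Jun 8, 2020 (when Form R-1 is filed), so Jun 22, 2020 through Jul 5, 2020; done Jul 4, 2020 — within the window.
Step 3: 11 days after Jul 4, 2020 (when the investor circular is published) is Jul 15, 2020; done Jul 17, 2020 — 2 days late.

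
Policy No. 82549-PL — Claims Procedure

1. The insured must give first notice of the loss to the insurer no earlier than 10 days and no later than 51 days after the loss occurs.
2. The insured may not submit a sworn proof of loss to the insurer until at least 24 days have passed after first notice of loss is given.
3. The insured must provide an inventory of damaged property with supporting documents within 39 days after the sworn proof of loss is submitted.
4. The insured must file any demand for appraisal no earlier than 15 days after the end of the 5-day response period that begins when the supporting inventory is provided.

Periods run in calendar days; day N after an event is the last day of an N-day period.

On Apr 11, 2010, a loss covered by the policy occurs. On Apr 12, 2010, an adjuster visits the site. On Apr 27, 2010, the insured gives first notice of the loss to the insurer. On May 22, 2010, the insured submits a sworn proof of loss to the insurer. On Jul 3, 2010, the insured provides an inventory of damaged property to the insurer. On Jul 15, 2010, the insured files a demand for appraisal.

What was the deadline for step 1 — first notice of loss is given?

Step 1 runs from Apr 11, 2010, when the loss occurs. The window is 10–51 days after Apr 11, 2010; it closes on Jun 1, 2010.

Jun 1, 2010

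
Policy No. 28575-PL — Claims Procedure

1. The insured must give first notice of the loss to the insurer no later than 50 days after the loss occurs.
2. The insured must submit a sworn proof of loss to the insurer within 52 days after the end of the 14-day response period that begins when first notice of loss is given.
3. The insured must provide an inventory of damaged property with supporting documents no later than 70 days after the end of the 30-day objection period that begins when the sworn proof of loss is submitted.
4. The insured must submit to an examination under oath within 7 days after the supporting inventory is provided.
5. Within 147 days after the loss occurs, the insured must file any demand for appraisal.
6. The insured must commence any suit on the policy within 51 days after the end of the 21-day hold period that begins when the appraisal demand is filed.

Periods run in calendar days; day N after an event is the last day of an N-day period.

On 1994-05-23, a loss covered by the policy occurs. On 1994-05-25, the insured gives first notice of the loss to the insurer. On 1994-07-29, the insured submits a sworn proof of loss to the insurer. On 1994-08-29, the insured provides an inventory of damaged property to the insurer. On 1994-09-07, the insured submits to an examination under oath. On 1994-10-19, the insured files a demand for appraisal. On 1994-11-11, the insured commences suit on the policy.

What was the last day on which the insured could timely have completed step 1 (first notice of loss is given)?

1994-07-12

Step 1 runs from 1994-05-23, when the loss occurs. 50 days after 1994-05-23 is 1994-07-12.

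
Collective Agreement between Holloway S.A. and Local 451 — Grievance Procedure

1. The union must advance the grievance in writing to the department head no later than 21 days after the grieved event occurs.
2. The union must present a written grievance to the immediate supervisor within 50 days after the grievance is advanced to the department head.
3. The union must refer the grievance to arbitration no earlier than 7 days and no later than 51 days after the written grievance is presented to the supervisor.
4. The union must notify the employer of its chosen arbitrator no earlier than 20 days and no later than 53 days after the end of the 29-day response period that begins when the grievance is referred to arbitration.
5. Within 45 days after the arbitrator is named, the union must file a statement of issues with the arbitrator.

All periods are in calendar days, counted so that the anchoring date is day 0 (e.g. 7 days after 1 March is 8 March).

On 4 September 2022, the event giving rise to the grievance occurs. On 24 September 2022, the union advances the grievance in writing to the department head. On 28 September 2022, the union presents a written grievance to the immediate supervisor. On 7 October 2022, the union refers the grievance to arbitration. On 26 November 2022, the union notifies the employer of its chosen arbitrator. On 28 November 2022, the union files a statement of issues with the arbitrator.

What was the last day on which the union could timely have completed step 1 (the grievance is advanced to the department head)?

25 September 2022

Step 1 runs from 4 September 2022, when the grieved event occurs. 21 days after 4 September 2022 is 25 September 2022.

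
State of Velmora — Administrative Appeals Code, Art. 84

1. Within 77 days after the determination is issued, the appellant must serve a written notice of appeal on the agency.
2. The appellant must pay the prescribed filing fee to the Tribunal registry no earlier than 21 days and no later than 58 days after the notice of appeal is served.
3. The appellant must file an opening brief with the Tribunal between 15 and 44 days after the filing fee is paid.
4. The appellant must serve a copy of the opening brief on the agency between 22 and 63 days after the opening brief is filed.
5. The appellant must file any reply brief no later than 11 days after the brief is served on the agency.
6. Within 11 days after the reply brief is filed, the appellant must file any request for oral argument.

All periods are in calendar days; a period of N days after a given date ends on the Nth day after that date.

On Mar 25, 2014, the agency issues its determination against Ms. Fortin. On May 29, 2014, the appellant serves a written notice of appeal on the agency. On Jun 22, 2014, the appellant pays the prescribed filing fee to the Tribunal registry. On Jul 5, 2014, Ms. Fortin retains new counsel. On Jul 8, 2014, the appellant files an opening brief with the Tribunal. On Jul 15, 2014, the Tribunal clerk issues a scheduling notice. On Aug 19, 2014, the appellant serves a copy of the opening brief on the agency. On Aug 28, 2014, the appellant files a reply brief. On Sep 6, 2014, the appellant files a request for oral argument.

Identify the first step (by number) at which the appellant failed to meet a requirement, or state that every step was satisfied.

Step 1 — counting 77 days from Mar 25, 2014 (when the determination is issued) gives a deadline of Jun 10, 2014; done May 29, 2014 — timely.
Step 2 — 21 and 58 days from May 29, 2014 (when the notice of appeal is served) are Jun 19, 2014 and Jul 26, 2014 respectively; Jun 22, 2014 falls inside that range.
Step 3 — 15 and 44 days from Jun 22, 2014 (when the filing fee is paid) are Jul 7, 2014 and Aug 5, 2014 respectively; Jul 8, 2014 falls inside that range.
Step 4 — 22 and 63 days from Jul 8, 2014 (when the opening brief is filed) are Jul 30, 2014 and Sep 9, 2014 respectively; Aug 19, 2014 falls inside that range.
Step 5 — counting 11 days from Aug 19, 2014 (when the brief is served on the agency) gives a deadline of Aug 30, 2014; done Aug 28, 2014 — timely.
Step 6 — counting 11 days from Aug 28, 2014 (when the reply brief is filed) gives a deadline of Sep 8, 2014; done Sep 6, 2014 — timely.

None — every step was satisfied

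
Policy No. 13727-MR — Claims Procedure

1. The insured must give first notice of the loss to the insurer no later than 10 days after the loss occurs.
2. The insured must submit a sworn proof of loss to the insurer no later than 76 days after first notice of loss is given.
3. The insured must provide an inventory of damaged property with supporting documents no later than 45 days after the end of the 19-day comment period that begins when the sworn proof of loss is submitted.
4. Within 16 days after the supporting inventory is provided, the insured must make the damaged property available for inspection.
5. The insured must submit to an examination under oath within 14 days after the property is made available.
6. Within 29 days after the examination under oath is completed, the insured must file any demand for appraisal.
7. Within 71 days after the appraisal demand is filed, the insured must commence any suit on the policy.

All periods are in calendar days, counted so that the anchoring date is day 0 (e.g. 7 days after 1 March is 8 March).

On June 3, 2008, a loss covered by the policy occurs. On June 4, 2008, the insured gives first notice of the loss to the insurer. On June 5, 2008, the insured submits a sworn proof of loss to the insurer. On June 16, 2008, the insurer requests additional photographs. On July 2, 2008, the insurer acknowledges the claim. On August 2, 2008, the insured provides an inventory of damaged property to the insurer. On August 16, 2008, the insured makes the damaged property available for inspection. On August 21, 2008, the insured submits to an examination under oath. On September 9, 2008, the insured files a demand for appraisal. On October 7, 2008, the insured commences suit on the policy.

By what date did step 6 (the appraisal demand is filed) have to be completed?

Step 6 runs from August 21, 2008, when the examination under oath is completed. 29 days after August 21, 2008 is September 19, 2008.

September 19, 2008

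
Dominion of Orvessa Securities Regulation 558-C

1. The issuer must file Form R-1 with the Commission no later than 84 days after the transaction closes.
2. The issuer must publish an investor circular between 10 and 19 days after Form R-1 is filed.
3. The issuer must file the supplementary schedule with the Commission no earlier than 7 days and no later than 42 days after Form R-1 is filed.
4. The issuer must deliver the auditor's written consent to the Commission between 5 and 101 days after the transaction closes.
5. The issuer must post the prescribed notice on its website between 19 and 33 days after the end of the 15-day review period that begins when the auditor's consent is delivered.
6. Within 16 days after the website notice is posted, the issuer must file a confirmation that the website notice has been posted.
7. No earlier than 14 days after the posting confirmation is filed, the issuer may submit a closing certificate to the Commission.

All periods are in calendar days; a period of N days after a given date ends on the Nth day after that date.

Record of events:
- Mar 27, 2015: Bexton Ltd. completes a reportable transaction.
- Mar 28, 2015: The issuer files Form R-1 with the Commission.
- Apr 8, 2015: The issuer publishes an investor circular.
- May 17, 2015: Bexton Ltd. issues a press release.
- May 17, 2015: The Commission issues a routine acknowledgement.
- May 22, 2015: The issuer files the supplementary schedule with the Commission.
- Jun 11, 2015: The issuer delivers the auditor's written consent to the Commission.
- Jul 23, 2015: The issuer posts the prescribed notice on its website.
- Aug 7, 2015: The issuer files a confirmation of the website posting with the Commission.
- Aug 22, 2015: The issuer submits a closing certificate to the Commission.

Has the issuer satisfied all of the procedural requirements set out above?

No

Step 1: 84 days after Mar 27, 2015 (when the transaction closes) is Jun 19, 2015; done Mar 28, 2015 — timely.
Step 2: the window is 10–19 days after Mar 28, 2015 (when Form R-1 is filed), so Apr 7, 2015 through Apr 16, 2015; Apr 8, 2015 falls inside that range.
Step 3: the window is 7–42 days after Mar 28, 2015 (when Form R-1 is filed), so Apr 4, 2015 through May 9, 2015; May 22, 2015 is 13 days past the end of the window.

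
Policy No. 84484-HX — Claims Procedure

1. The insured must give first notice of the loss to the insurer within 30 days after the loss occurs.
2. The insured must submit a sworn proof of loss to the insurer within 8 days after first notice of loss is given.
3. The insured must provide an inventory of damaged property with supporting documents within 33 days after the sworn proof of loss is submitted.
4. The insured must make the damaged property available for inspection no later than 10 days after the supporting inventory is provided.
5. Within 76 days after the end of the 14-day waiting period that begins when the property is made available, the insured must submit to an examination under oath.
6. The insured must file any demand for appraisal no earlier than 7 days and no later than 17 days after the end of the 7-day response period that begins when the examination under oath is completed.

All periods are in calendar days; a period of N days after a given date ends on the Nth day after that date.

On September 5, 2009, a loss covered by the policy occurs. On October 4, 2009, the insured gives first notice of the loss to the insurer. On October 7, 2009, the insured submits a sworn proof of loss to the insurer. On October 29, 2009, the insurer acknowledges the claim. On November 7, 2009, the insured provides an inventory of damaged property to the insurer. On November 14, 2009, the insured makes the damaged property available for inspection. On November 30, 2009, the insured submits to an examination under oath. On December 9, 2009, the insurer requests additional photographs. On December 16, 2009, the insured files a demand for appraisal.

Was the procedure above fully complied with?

Yes

(1) due by September 5, 2009 + 30 days = October 5, 2009; done October 4, 2009 — timely.
(2) due by October 4, 2009 + 8 days = October 12, 2009; completed October 7, 2009, before the deadline.
(3) due by October 7, 2009 + 33 days = November 9, 2009; November 7, 2009 is within that limit.
(4) due by November 7, 2009 + 10 days = November 17, 2009; done November 14, 2009 — timely.
(5) due by November 28, 2009 + 76 days = February 12, 2010; done November 30, 2009 — timely.
(6) the permitted window runs from December 7, 2009 + 7 = December 14, 2009 to December 7, 2009 + 17 = December 24, 2009; done December 16, 2009 — within the window.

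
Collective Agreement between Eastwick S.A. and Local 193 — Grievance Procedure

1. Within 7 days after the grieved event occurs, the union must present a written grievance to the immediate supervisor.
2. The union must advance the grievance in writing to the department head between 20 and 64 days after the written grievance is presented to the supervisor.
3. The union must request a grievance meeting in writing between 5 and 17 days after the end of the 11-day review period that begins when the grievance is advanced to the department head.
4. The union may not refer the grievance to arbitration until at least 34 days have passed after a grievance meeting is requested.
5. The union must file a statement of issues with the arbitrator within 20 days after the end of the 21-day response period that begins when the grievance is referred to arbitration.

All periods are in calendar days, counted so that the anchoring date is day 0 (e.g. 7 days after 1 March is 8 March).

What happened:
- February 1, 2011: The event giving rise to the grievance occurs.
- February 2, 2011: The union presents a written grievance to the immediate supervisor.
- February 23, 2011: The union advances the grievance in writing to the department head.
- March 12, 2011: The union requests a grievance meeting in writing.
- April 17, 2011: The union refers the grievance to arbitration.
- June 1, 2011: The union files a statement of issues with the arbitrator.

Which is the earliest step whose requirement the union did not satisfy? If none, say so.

Step 5

Step 1 — counting 7 days from February 1, 2011 (when the grieved event occurs) gives a deadline of February 8, 2011; done February 2, 2011 — timely.
Step 2 — 20 and 64 days from February 2, 2011 (when the written grievance is presented to the supervisor) are February 22, 2011 and April 7, 2011 respectively; February 23, 2011 falls inside that range.
Step 3 — 5 and 17 days from March 6, 2011 (end of the 11-day review period, which began when the grievance is advanced to the department head on February 23, 2011) are March 11, 2011 and March 23, 2011 respectively; done March 12, 2011, which is between those dates.
Step 4 — must wait 34 days from March 12, 2011 (when a grievance meeting is requested), so not before April 15, 2011; done April 17, 2011 — permitted.
Step 5 — counting 20 days from May 8, 2011 (end of the 21-day response period, which began when the grievance is referred to arbitration on April 17, 2011) gives a deadline of May 28, 2011; done June 1, 2011 — 4 days late.
No need to go further; step 5 was not satisfied.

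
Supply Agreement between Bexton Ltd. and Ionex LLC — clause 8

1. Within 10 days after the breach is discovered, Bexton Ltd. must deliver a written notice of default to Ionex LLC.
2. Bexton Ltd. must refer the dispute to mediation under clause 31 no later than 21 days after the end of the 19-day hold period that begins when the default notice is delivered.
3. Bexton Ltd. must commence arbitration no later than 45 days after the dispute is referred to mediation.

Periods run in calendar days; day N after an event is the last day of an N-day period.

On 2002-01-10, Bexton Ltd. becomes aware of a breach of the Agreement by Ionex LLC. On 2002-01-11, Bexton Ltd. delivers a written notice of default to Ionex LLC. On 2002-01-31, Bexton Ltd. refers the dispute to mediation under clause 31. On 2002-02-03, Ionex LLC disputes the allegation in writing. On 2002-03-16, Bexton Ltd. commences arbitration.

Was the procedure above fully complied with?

Step 1: 10 days after 2002-01-10 (when the breach is discovered) is 2002-01-20; done 2002-01-11 — timely.
Step 2: 21 days after 2002-01-30 (end of the 19-day hold period, which began when the default notice is delivered on 2002-01-11) is 2002-02-20; done 2002-01-31 — timely.
Step 3: 45 days after 2002-01-31 (when the dispute is referred to mediation) is 2002-03-17; done 2002-03-16 — timely.

Yes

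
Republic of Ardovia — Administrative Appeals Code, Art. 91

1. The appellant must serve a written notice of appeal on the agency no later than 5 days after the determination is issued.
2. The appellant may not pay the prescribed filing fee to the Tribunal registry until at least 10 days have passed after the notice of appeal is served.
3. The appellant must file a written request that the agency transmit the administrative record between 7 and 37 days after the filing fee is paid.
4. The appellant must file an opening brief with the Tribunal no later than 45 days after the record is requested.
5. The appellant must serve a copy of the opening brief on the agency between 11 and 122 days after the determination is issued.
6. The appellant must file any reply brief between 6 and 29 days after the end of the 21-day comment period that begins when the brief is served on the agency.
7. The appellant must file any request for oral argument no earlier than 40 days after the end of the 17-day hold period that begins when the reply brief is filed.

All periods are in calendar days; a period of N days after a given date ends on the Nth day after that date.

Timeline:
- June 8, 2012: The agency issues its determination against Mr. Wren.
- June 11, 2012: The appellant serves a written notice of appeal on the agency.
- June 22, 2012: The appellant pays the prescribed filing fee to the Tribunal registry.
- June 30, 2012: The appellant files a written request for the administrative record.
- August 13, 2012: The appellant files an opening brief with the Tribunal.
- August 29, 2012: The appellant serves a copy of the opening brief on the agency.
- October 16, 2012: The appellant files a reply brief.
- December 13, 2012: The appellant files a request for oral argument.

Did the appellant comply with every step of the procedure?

Yes

Step 1 — counting 5 days from June 8, 2012 (when the determination is issued) gives a deadline of June 13, 2012; completed June 11, 2012, before the deadline.
Step 2 — must wait 10 days from June 11, 2012 (when the notice of appeal is served), so not before June 21, 2012; done June 22, 2012 — permitted.
Step 3 — 7 and 37 days from June 22, 2012 (when the filing fee is paid) are June 29, 2012 and July 29, 2012 respectively; June 30, 2012 falls inside that range.
Step 4 — counting 45 days from June 30, 2012 (when the record is requested) gives a deadline of August 14, 2012; August 13, 2012 is within that limit.
Step 5 — 11 and 122 days from June 8, 2012 (when the determination is issued) are June 19, 2012 and October 8, 2012 respectively; done August 29, 2012 — within the window.
Step 6 — 6 and 29 days from September 19, 2012 (end of the 21-day comment period, which began when the brief is served on the agency on August 29, 2012) are September 25, 2012 and October 18, 2012 respectively; October 16, 2012 falls inside that range.
Step 7 — must wait 40 days from November 2, 2012 (end of the 17-day hold period, which began when the reply brief is filed on October 16, 2012), so not before December 12, 2012; done December 13, 2012 — permitted.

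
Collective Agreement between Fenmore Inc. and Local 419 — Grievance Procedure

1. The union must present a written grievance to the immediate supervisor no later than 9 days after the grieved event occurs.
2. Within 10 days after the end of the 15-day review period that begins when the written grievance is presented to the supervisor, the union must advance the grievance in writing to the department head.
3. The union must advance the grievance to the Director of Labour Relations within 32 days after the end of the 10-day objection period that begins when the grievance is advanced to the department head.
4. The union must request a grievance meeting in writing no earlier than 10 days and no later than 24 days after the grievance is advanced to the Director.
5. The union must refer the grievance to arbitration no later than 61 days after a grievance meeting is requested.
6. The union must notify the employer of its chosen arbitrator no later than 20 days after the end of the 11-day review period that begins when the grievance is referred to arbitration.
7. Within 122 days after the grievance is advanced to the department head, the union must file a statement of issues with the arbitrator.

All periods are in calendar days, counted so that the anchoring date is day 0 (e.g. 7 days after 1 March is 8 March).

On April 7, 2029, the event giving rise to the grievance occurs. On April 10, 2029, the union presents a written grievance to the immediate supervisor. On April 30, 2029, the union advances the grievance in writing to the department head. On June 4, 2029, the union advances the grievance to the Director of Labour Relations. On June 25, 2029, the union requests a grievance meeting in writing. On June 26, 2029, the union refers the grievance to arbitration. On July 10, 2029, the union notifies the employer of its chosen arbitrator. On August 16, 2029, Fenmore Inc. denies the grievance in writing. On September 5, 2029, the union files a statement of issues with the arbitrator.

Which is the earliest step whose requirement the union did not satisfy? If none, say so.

Step 7

Step 1 — counting 9 days from April 7, 2029 (when the grieved event occurs) gives a deadline of April 16, 2029; done April 10, 2029 — timely.
Step 2 — counting 10 days from April 25, 2029 (end of the 15-day review period, which began when the written grievance is presented to the supervisor on April 10, 2029) gives a deadline of May 5, 2029; done April 30, 2029 — timely.
Step 3 — counting 32 days from May 10, 2029 (end of the 10-day objection period, which began when the grievance is advanced to the department head on April 30, 2029) gives a deadline of June 11, 2029; completed June 4, 2029, before the deadline.
Step 4 — 10 and 24 days from June 4, 2029 (when the grievance is advanced to the Director) are June 14, 2029 and June 28, 2029 respectively; done June 25, 2029 — within the window.
Step 5 — counting 61 days from June 25, 2029 (when a grievance meeting is requested) gives a deadline of August 25, 2029; completed June 26, 2029, before the deadline.
Step 6 — counting 20 days from July 7, 2029 (end of the 11-day review period, which began when the grievance is referred to arbitration on June 26, 2029) gives a deadline of July 27, 2029; completed July 10, 2029, before the deadline.
Step 7 — counting 122 days from April 30, 2029 (when the grievance is advanced to the department head) gives a deadline of August 30, 2029; September 5, 2029 misses that deadline by 6 days.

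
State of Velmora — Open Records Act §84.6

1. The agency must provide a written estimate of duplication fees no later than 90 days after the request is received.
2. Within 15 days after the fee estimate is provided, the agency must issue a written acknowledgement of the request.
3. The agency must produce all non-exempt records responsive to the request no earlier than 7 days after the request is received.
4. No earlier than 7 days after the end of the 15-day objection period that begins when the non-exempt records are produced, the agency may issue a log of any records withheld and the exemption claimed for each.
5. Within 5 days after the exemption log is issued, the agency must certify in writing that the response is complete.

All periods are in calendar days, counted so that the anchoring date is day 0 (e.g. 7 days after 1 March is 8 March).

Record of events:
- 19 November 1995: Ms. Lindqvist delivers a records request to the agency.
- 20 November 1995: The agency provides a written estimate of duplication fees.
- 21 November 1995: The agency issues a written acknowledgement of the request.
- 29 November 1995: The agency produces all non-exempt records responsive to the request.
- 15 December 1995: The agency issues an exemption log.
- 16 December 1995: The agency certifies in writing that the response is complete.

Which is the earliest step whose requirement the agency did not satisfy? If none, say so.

Step 4

(1) due by 19 November 1995 + 90 days = 17 February 1996; completed 20 November 1995, before the deadline.
(2) due by 20 November 1995 + 15 days = 5 December 1995; done 21 November 1995 — timely.
(3) permitted from 19 November 1995 + 7 days = 26 November 1995 onward; done 29 November 1995, after the minimum wait.
(4) permitted from 14 December 1995 + 7 days = 21 December 1995 onward; 15 December 1995 is 6 days before the earliest permitted date.
The procedure was therefore not followed at step 4.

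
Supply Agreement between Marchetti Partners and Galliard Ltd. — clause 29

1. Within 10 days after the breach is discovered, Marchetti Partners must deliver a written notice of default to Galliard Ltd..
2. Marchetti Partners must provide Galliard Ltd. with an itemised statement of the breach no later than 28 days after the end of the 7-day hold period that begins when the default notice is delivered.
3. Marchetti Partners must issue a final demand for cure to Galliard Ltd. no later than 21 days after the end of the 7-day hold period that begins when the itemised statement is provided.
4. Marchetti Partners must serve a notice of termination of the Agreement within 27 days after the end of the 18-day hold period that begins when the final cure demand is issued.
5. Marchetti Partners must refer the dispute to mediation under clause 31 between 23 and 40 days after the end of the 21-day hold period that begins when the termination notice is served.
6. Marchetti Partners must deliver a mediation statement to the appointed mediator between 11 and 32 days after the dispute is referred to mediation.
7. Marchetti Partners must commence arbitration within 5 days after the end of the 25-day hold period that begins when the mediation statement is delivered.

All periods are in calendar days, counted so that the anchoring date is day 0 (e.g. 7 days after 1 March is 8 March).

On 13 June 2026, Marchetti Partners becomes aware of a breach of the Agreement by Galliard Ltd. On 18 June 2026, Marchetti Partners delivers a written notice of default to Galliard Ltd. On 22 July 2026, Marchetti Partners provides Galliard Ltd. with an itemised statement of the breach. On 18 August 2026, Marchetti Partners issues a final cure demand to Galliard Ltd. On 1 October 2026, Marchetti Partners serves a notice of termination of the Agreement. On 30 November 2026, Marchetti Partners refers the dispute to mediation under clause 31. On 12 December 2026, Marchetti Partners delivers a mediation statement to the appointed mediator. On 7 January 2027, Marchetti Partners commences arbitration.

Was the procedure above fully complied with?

Step 1 — counting 10 days from 13 June 2026 (when the breach is discovered) gives a deadline of 23 June 2026; done 18 June 2026 — timely.
Step 2 — counting 28 days from 25 June 2026 (end of the 7-day hold period, which began when the default notice is delivered on 18 June 2026) gives a deadline of 23 July 2026; 22 July 2026 is within that limit.
Step 3 — counting 21 days from 29 July 2026 (end of the 7-day hold period, which began when the itemised statement is provided on 22 July 2026) gives a deadline of 19 August 2026; 18 August 2026 is within that limit.
Step 4 — counting 27 days from 5 September 2026 (end of the 18-day hold period, which began when the final cure demand is issued on 18 August 2026) gives a deadline of 2 October 2026; done 1 October 2026 — timely.
Step 5 — 23 and 40 days from 22 October 2026 (end of the 21-day hold period, which began when the termination notice is served on 1 October 2026) are 14 November 2026 and 1 December 2026 respectively; 30 November 2026 falls inside that range.
Step 6 — 11 and 32 days from 30 November 2026 (when the dispute is referred to mediation) are 11 December 2026 and 1 January 2027 respectively; done 12 December 2026 — within the window.
Step 7 — counting 5 days from 6 January 2027 (end of the 25-day hold period, which began when the mediation statement is delivered on 12 December 2026) gives a deadline of 11 January 2027; completed 7 January 2027, before the deadline.

Yes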